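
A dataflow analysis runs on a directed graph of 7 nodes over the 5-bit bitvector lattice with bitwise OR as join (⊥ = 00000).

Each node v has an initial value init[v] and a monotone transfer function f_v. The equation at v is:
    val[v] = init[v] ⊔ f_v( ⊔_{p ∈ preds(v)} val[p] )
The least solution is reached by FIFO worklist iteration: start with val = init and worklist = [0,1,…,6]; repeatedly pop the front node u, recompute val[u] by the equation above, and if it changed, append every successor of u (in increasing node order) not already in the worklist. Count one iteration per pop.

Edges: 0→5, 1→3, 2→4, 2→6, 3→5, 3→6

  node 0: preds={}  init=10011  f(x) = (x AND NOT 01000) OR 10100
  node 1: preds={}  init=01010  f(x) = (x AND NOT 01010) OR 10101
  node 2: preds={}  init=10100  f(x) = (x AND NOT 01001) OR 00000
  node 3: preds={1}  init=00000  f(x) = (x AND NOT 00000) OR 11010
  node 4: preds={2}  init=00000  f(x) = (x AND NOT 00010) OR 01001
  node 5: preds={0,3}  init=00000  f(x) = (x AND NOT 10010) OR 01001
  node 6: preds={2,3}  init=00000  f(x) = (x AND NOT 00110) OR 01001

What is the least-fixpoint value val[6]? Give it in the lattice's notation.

11001

Iteration log — 7 steps:
  step 1. node 0  ⊔preds=00000  new=10111  old=10011  +wl: 
  step 2. node 1  ⊔preds=00000  new=11111  old=01010  +wl: 
  step 3. node 2  ⊔preds=00000  new=10100  stable
  step 4. node 3  ⊔preds=11111  new=11111  old=00000  +wl: 
  step 5. node 4  ⊔preds=10100  new=11101  old=00000  +wl: 
  step 6. node 5  ⊔preds=11111  new=01101  old=00000  +wl: 
  step 7. node 6  ⊔preds=11111  new=11001  old=00000  +wl: 

Least fixpoint reached:
  node 0: 10111
  node 1: 11111
  node 2: 10100
  node 3: 11111
  node 4: 11101
  node 5: 01101
  node 6: 11001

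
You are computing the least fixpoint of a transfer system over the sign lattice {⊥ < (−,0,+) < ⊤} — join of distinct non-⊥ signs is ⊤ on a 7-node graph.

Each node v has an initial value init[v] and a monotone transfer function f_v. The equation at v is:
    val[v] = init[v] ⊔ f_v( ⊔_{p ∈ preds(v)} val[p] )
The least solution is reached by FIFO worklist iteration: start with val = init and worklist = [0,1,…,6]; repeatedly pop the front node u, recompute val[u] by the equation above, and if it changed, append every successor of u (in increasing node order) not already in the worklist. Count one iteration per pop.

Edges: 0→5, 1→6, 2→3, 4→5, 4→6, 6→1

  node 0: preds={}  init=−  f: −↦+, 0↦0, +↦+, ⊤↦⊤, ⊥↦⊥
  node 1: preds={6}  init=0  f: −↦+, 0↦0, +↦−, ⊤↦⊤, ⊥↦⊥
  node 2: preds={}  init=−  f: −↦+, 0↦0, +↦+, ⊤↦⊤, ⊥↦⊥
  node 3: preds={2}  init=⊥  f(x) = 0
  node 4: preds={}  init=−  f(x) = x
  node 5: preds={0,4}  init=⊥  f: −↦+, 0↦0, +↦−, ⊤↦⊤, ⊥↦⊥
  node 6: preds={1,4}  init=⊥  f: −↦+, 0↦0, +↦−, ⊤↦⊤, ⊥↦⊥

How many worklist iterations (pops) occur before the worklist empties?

9

Worklist (9 pops):
  #1 pop 0: in=⊥ → − (no change)
  #2 pop 1: in=⊥ → 0 (no change)
  #3 pop 2: in=⊥ → − (no change)
  #4 pop 3: in=− → 0 (was ⊥); enqueue []
  #5 pop 4: in=⊥ → − (no change)
  #6 pop 5: in=− → + (was ⊥); enqueue []
  #7 pop 6: in=⊤ → ⊤ (was ⊥); enqueue [1]
  #8 pop 1: in=⊤ → ⊤ (was 0); enqueue [6]
  #9 pop 6: in=⊤ → ⊤ (no change)

Fixpoint:
  val[0] = −
  val[1] = ⊤
  val[2] = −
  val[3] = 0
  val[4] = −
  val[5] = +
  val[6] = ⊤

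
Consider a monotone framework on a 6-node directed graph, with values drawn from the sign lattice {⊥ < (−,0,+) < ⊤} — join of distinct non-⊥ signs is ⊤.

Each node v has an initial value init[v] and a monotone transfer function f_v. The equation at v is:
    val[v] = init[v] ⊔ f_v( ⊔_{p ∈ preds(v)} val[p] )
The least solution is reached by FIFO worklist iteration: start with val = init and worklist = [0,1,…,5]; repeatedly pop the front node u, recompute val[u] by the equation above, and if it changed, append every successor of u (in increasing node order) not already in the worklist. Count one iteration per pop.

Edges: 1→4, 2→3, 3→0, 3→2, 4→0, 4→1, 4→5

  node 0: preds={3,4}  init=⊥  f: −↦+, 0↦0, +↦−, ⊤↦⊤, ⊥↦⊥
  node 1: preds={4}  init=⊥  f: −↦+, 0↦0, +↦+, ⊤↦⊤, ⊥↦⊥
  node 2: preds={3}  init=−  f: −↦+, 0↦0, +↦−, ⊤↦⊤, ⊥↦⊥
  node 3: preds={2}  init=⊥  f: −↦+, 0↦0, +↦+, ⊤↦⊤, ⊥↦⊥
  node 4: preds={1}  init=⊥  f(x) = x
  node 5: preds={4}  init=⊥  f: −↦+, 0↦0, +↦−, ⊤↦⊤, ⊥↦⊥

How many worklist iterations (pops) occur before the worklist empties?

8

Trace (8 dequeues):
  [1] u=0 | in ⊥ | out ⊥ | ==
  [2] u=1 | in ⊥ | out ⊥ | ==
  [3] u=2 | in ⊥ | out − | ==
  [4] u=3 | in − | out + | prev ⊥ | push {0,2}
  [5] u=4 | in ⊥ | out ⊥ | ==
  [6] u=5 | in ⊥ | out ⊥ | ==
  [7] u=0 | in + | out − | prev ⊥ | push {}
  [8] u=2 | in + | out − | ==

Converged values:
  [0] −
  [1] ⊥
  [2] −
  [3] +
  [4] ⊥
  [5] ⊥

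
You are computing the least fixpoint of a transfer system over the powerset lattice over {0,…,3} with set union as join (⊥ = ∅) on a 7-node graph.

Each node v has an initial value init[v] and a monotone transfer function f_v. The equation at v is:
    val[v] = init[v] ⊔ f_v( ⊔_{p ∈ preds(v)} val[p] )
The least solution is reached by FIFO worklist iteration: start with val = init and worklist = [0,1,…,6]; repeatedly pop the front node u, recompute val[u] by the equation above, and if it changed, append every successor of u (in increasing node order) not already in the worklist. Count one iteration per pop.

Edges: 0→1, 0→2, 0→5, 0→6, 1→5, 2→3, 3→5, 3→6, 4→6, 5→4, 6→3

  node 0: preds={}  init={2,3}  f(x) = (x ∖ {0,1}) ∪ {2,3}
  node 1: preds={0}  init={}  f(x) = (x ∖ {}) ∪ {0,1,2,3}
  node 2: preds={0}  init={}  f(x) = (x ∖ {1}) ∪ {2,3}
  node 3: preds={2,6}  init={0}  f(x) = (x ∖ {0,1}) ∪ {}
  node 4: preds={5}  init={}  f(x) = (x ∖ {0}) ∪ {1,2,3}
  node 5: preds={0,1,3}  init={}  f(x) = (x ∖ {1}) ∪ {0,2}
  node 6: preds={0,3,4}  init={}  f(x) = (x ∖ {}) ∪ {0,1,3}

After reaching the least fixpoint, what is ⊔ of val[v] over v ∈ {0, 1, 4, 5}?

Worklist (9 pops):
  #1 pop 0: in={} → {2,3} (no change)
  #2 pop 1: in={2,3} → {0,1,2,3} (was {}); enqueue []
  #3 pop 2: in={2,3} → {2,3} (was {}); enqueue []
  #4 pop 3: in={2,3} → {0,2,3} (was {0}); enqueue []
  #5 pop 4: in={} → {1,2,3} (was {}); enqueue []
  #6 pop 5: in={0,1,2,3} → {0,2,3} (was {}); enqueue [4]
  #7 pop 6: in={0,1,2,3} → {0,1,2,3} (was {}); enqueue [3]
  #8 pop 4: in={0,2,3} → {1,2,3} (no change)
  #9 pop 3: in={0,1,2,3} → {0,2,3} (no change)

Fixpoint:
  val[0] = {2,3}
  val[1] = {0,1,2,3}
  val[2] = {2,3}
  val[3] = {0,2,3}
  val[4] = {1,2,3}
  val[5] = {0,2,3}
  val[6] = {0,1,2,3}

{0,1,2,3}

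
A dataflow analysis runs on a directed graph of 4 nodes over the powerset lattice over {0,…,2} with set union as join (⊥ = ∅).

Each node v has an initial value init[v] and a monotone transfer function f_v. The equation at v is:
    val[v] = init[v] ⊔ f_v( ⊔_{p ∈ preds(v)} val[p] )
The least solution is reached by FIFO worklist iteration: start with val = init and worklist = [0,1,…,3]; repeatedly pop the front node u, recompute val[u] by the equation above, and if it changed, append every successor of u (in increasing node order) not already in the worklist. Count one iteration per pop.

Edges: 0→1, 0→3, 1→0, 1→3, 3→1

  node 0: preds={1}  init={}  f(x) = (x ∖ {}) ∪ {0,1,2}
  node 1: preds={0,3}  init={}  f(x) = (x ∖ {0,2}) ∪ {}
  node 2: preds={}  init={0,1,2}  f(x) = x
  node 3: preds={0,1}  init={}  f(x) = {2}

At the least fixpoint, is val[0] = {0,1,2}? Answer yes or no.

yes

Iteration log — 6 steps:
  step 1. node 0  ⊔preds={}  new={0,1,2}  old={}  +wl: 
  step 2. node 1  ⊔preds={0,1,2}  new={1}  old={}  +wl: 0
  step 3. node 2  ⊔preds={}  new={0,1,2}  stable
  step 4. node 3  ⊔preds={0,1,2}  new={2}  old={}  +wl: 1
  step 5. node 0  ⊔preds={1}  new={0,1,2}  stable
  step 6. node 1  ⊔preds={0,1,2}  new={1}  stable

Least fixpoint reached:
  node 0: {0,1,2}
  node 1: {1}
  node 2: {0,1,2}
  node 3: {2}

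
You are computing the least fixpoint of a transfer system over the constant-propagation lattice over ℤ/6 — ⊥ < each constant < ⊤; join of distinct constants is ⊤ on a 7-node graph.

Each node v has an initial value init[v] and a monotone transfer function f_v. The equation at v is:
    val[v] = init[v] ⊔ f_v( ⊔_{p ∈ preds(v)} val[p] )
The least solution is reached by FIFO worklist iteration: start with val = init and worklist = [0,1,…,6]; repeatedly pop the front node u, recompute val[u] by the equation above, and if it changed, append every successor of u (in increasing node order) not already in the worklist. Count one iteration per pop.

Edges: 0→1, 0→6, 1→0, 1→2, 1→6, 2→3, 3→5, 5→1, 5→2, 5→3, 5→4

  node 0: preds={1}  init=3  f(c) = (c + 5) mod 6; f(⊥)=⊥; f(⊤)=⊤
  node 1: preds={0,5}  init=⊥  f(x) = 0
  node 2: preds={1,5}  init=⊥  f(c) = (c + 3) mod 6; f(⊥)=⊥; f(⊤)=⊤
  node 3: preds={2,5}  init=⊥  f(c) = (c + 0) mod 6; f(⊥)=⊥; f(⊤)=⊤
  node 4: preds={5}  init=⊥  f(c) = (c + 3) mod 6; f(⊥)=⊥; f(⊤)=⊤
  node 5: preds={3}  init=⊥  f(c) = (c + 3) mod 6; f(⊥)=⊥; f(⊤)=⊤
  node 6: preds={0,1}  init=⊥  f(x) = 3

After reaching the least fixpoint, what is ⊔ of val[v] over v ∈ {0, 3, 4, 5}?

⊤

Iteration log — 18 steps:
  step 1. node 0  ⊔preds=⊥  new=3  stable
  step 2. node 1  ⊔preds=3  new=0  old=⊥  +wl: 0
  step 3. node 2  ⊔preds=0  new=3  old=⊥  +wl: 
  step 4. node 3  ⊔preds=3  new=3  old=⊥  +wl: 
  step 5. node 4  ⊔preds=⊥  new=⊥  stable
  step 6. node 5  ⊔preds=3  new=0  old=⊥  +wl: 1,2,3,4
  step 7. node 6  ⊔preds=⊤  new=3  old=⊥  +wl: 
  step 8. node 0  ⊔preds=0  new=⊤  old=3  +wl: 6
  step 9. node 1  ⊔preds=⊤  new=0  stable
  step 10. node 2  ⊔preds=0  new=3  stable
  step 11. node 3  ⊔preds=⊤  new=⊤  old=3  +wl: 5
  step 12. node 4  ⊔preds=0  new=3  old=⊥  +wl: 
  step 13. node 6  ⊔preds=⊤  new=3  stable
  step 14. node 5  ⊔preds=⊤  new=⊤  old=0  +wl: 1,2,3,4
  step 15. node 1  ⊔preds=⊤  new=0  stable
  step 16. node 2  ⊔preds=⊤  new=⊤  old=3  +wl: 
  step 17. node 3  ⊔preds=⊤  new=⊤  stable
  step 18. node 4  ⊔preds=⊤  new=⊤  old=3  +wl: 

Least fixpoint reached:
  node 0: ⊤
  node 1: 0
  node 2: ⊤
  node 3: ⊤
  node 4: ⊤
  node 5: ⊤
  node 6: 3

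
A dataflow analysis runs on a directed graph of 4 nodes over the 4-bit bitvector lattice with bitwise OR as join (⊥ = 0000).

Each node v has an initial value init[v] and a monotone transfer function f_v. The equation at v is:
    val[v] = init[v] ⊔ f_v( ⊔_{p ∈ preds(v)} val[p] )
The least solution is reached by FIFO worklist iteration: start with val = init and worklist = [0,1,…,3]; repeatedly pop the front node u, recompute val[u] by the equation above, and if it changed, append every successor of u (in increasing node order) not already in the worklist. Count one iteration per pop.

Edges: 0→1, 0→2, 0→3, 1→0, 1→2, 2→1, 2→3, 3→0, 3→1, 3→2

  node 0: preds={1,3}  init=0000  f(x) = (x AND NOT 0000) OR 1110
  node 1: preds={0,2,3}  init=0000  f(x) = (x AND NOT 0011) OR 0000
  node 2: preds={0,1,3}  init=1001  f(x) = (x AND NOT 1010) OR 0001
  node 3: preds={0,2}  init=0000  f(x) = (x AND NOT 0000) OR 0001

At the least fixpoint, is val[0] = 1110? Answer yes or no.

no

Trace (8 dequeues):
  [1] u=0 | in 0000 | out 1110 | prev 0000 | push {}
  [2] u=1 | in 1111 | out 1100 | prev 0000 | push {0}
  [3] u=2 | in 1110 | out 1101 | prev 1001 | push {1}
  [4] u=3 | in 1111 | out 1111 | prev 0000 | push {2}
  [5] u=0 | in 1111 | out 1111 | prev 1110 | push {3}
  [6] u=1 | in 1111 | out 1100 | ==
  [7] u=2 | in 1111 | out 1101 | ==
  [8] u=3 | in 1111 | out 1111 | ==

Converged values:
  [0] 1111
  [1] 1100
  [2] 1101
  [3] 1111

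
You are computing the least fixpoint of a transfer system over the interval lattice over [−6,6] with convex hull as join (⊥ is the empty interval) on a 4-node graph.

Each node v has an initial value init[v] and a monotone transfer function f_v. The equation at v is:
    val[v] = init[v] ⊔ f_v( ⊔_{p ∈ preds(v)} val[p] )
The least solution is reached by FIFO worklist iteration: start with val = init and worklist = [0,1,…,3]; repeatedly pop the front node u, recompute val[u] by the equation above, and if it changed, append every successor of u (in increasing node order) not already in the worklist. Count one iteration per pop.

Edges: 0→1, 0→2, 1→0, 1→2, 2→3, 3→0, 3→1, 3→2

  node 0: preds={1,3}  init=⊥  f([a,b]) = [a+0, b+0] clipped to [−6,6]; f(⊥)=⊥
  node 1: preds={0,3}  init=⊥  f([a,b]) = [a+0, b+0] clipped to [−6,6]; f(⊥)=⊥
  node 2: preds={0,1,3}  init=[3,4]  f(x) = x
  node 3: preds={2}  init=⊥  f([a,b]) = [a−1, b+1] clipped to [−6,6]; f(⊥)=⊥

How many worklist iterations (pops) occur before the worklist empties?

Worklist (49 pops):
  #1 pop 0: in=⊥ → ⊥ (no change)
  #2 pop 1: in=⊥ → ⊥ (no change)
  #3 pop 2: in=⊥ → [3,4] (no change)
  #4 pop 3: in=[3,4] → [2,5] (was ⊥); enqueue [0,1,2]
  #5 pop 0: in=[2,5] → [2,5] (was ⊥); enqueue []
  #6 pop 1: in=[2,5] → [2,5] (was ⊥); enqueue [0]
  #7 pop 2: in=[2,5] → [2,5] (was [3,4]); enqueue [3]
  #8 pop 0: in=[2,5] → [2,5] (no change)
  #9 pop 3: in=[2,5] → [1,6] (was [2,5]); enqueue [0,1,2]
  #10 pop 0: in=[1,6] → [1,6] (was [2,5]); enqueue []
  #11 pop 1: in=[1,6] → [1,6] (was [2,5]); enqueue [0]
  #12 pop 2: in=[1,6] → [1,6] (was [2,5]); enqueue [3]
  #13 pop 0: in=[1,6] → [1,6] (no change)
  #14 pop 3: in=[1,6] → [0,6] (was [1,6]); enqueue [0,1,2]
  #15 pop 0: in=[0,6] → [0,6] (was [1,6]); enqueue []
  #16 pop 1: in=[0,6] → [0,6] (was [1,6]); enqueue [0]
  #17 pop 2: in=[0,6] → [0,6] (was [1,6]); enqueue [3]
  #18 pop 0: in=[0,6] → [0,6] (no change)
  #19 pop 3: in=[0,6] → [-1,6] (was [0,6]); enqueue [0,1,2]
  #20 pop 0: in=[-1,6] → [-1,6] (was [0,6]); enqueue []
  #21 pop 1: in=[-1,6] → [-1,6] (was [0,6]); enqueue [0]
  #22 pop 2: in=[-1,6] → [-1,6] (was [0,6]); enqueue [3]
  #23 pop 0: in=[-1,6] → [-1,6] (no change)
  #24 pop 3: in=[-1,6] → [-2,6] (was [-1,6]); enqueue [0,1,2]
  #25 pop 0: in=[-2,6] → [-2,6] (was [-1,6]); enqueue []
  #26 pop 1: in=[-2,6] → [-2,6] (was [-1,6]); enqueue [0]
  #27 pop 2: in=[-2,6] → [-2,6] (was [-1,6]); enqueue [3]
  #28 pop 0: in=[-2,6] → [-2,6] (no change)
  #29 pop 3: in=[-2,6] → [-3,6] (was [-2,6]); enqueue [0,1,2]
  #30 pop 0: in=[-3,6] → [-3,6] (was [-2,6]); enqueue []
  #31 pop 1: in=[-3,6] → [-3,6] (was [-2,6]); enqueue [0]
  #32 pop 2: in=[-3,6] → [-3,6] (was [-2,6]); enqueue [3]
  #33 pop 0: in=[-3,6] → [-3,6] (no change)
  #34 pop 3: in=[-3,6] → [-4,6] (was [-3,6]); enqueue [0,1,2]
  #35 pop 0: in=[-4,6] → [-4,6] (was [-3,6]); enqueue []
  #36 pop 1: in=[-4,6] → [-4,6] (was [-3,6]); enqueue [0]
  #37 pop 2: in=[-4,6] → [-4,6] (was [-3,6]); enqueue [3]
  #38 pop 0: in=[-4,6] → [-4,6] (no change)
  #39 pop 3: in=[-4,6] → [-5,6] (was [-4,6]); enqueue [0,1,2]
  #40 pop 0: in=[-5,6] → [-5,6] (was [-4,6]); enqueue []
  #41 pop 1: in=[-5,6] → [-5,6] (was [-4,6]); enqueue [0]
  #42 pop 2: in=[-5,6] → [-5,6] (was [-4,6]); enqueue [3]
  #43 pop 0: in=[-5,6] → [-5,6] (no change)
  #44 pop 3: in=[-5,6] → [-6,6] (was [-5,6]); enqueue [0,1,2]
  #45 pop 0: in=[-6,6] → [-6,6] (was [-5,6]); enqueue []
  #46 pop 1: in=[-6,6] → [-6,6] (was [-5,6]); enqueue [0]
  #47 pop 2: in=[-6,6] → [-6,6] (was [-5,6]); enqueue [3]
  #48 pop 0: in=[-6,6] → [-6,6] (no change)
  #49 pop 3: in=[-6,6] → [-6,6] (no change)

Fixpoint:
  val[0] = [-6,6]
  val[1] = [-6,6]
  val[2] = [-6,6]
  val[3] = [-6,6]

49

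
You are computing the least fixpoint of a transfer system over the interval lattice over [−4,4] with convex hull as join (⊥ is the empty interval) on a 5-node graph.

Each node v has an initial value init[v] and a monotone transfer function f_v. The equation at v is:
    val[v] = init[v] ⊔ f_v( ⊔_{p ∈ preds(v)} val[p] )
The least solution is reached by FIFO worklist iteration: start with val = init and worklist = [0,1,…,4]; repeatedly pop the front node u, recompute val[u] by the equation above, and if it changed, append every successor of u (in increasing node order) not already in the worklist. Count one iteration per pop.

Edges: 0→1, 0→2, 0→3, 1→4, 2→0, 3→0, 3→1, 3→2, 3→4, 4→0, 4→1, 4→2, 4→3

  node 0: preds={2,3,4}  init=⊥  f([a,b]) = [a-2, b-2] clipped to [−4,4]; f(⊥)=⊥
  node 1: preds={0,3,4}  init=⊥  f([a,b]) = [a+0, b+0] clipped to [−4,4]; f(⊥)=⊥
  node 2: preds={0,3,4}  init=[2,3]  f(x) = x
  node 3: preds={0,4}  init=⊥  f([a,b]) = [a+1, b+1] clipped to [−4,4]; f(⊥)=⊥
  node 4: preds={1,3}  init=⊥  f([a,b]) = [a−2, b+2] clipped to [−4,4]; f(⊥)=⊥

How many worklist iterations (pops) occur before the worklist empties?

Trace (14 dequeues):
  [1] u=0 | in [2,3] | out [0,1] | prev ⊥ | push {}
  [2] u=1 | in [0,1] | out [0,1] | prev ⊥ | push {}
  [3] u=2 | in [0,1] | out [0,3] | prev [2,3] | push {0}
  [4] u=3 | in [0,1] | out [1,2] | prev ⊥ | push {1,2}
  [5] u=4 | in [0,2] | out [-2,4] | prev ⊥ | push {3}
  [6] u=0 | in [-2,4] | out [-4,2] | prev [0,1] | push {}
  [7] u=1 | in [-4,4] | out [-4,4] | prev [0,1] | push {4}
  [8] u=2 | in [-4,4] | out [-4,4] | prev [0,3] | push {0}
  [9] u=3 | in [-4,4] | out [-3,4] | prev [1,2] | push {1,2}
  [10] u=4 | in [-4,4] | out [-4,4] | prev [-2,4] | push {3}
  [11] u=0 | in [-4,4] | out [-4,2] | ==
  [12] u=1 | in [-4,4] | out [-4,4] | ==
  [13] u=2 | in [-4,4] | out [-4,4] | ==
  [14] u=3 | in [-4,4] | out [-3,4] | ==

Converged values:
  [0] [-4,2]
  [1] [-4,4]
  [2] [-4,4]
  [3] [-3,4]
  [4] [-4,4]

14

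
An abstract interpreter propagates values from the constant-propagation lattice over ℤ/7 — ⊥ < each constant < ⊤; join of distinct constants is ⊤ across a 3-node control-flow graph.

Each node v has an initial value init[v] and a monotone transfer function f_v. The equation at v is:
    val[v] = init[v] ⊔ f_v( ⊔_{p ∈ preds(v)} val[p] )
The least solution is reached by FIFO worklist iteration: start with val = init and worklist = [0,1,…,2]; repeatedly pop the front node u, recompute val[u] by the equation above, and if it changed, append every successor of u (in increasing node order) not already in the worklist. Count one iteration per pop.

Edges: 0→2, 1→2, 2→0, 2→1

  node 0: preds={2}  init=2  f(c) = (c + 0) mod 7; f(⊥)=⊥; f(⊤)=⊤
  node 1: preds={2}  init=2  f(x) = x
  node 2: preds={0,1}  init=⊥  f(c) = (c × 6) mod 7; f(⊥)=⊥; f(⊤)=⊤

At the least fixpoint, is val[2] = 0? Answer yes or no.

Iteration log — 8 steps:
  step 1. node 0  ⊔preds=⊥  new=2  stable
  step 2. node 1  ⊔preds=⊥  new=2  stable
  step 3. node 2  ⊔preds=2  new=5  old=⊥  +wl: 0,1
  step 4. node 0  ⊔preds=5  new=⊤  old=2  +wl: 2
  step 5. node 1  ⊔preds=5  new=⊤  old=2  +wl: 
  step 6. node 2  ⊔preds=⊤  new=⊤  old=5  +wl: 0,1
  step 7. node 0  ⊔preds=⊤  new=⊤  stable
  step 8. node 1  ⊔preds=⊤  new=⊤  stable

Least fixpoint reached:
  node 0: ⊤
  node 1: ⊤
  node 2: ⊤

no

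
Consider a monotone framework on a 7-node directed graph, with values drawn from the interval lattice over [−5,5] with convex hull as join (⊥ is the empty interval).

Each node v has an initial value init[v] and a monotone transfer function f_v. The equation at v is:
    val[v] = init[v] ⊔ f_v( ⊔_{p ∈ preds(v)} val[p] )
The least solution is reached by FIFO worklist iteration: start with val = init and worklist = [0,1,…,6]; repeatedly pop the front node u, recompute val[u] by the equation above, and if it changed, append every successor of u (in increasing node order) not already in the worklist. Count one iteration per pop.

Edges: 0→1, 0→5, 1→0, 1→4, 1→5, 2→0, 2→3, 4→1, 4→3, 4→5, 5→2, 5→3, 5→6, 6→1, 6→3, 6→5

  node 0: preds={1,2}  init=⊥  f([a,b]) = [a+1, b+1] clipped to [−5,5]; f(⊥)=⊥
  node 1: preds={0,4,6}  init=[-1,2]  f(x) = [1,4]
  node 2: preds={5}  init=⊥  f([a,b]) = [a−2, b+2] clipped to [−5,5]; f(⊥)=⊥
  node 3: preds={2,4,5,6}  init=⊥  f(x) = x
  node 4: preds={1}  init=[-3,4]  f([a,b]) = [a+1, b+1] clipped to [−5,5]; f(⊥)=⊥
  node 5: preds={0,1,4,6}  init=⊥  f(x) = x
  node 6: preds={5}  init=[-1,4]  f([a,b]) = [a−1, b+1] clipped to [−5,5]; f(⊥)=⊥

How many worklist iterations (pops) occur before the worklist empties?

21

Trace (21 dequeues):
  [1] u=0 | in [-1,2] | out [0,3] | prev ⊥ | push {}
  [2] u=1 | in [-3,4] | out [-1,4] | prev [-1,2] | push {0}
  [3] u=2 | in ⊥ | out ⊥ | ==
  [4] u=3 | in [-3,4] | out [-3,4] | prev ⊥ | push {}
  [5] u=4 | in [-1,4] | out [-3,5] | prev [-3,4] | push {1,3}
  [6] u=5 | in [-3,5] | out [-3,5] | prev ⊥ | push {2}
  [7] u=6 | in [-3,5] | out [-4,5] | prev [-1,4] | push {5}
  [8] u=0 | in [-1,4] | out [0,5] | prev [0,3] | push {}
  [9] u=1 | in [-4,5] | out [-1,4] | ==
  [10] u=3 | in [-4,5] | out [-4,5] | prev [-3,4] | push {}
  [11] u=2 | in [-3,5] | out [-5,5] | prev ⊥ | push {0,3}
  [12] u=5 | in [-4,5] | out [-4,5] | prev [-3,5] | push {2,6}
  [13] u=0 | in [-5,5] | out [-4,5] | prev [0,5] | push {1,5}
  [14] u=3 | in [-5,5] | out [-5,5] | prev [-4,5] | push {}
  [15] u=2 | in [-4,5] | out [-5,5] | ==
  [16] u=6 | in [-4,5] | out [-5,5] | prev [-4,5] | push {3}
  [17] u=1 | in [-5,5] | out [-1,4] | ==
  [18] u=5 | in [-5,5] | out [-5,5] | prev [-4,5] | push {2,6}
  [19] u=3 | in [-5,5] | out [-5,5] | ==
  [20] u=2 | in [-5,5] | out [-5,5] | ==
  [21] u=6 | in [-5,5] | out [-5,5] | ==

Converged values:
  [0] [-4,5]
  [1] [-1,4]
  [2] [-5,5]
  [3] [-5,5]
  [4] [-3,5]
  [5] [-5,5]
  [6] [-5,5]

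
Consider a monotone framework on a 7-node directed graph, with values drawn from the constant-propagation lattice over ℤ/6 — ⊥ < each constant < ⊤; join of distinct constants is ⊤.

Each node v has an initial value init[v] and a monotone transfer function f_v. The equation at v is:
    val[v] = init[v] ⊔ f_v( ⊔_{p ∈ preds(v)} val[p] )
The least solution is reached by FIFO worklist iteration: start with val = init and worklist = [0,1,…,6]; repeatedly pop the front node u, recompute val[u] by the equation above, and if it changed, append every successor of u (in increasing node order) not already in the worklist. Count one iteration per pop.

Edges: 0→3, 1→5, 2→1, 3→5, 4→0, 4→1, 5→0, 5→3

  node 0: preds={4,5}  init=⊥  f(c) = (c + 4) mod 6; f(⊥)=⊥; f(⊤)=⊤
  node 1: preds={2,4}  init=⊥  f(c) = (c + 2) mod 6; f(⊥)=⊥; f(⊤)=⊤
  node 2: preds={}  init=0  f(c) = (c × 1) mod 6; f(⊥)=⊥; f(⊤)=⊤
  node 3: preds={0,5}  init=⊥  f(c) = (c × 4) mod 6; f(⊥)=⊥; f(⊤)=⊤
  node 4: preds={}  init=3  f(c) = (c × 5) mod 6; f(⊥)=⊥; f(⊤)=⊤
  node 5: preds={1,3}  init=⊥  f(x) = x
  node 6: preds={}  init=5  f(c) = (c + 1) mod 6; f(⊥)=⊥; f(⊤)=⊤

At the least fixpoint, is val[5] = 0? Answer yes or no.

no

Iteration log — 10 steps:
  step 1. node 0  ⊔preds=3  new=1  old=⊥  +wl: 
  step 2. node 1  ⊔preds=⊤  new=⊤  old=⊥  +wl: 
  step 3. node 2  ⊔preds=⊥  new=0  stable
  step 4. node 3  ⊔preds=1  new=4  old=⊥  +wl: 
  step 5. node 4  ⊔preds=⊥  new=3  stable
  step 6. node 5  ⊔preds=⊤  new=⊤  old=⊥  +wl: 0,3
  step 7. node 6  ⊔preds=⊥  new=5  stable
  step 8. node 0  ⊔preds=⊤  new=⊤  old=1  +wl: 
  step 9. node 3  ⊔preds=⊤  new=⊤  old=4  +wl: 5
  step 10. node 5  ⊔preds=⊤  new=⊤  stable

Least fixpoint reached:
  node 0: ⊤
  node 1: ⊤
  node 2: 0
  node 3: ⊤
  node 4: 3
  node 5: ⊤
  node 6: 5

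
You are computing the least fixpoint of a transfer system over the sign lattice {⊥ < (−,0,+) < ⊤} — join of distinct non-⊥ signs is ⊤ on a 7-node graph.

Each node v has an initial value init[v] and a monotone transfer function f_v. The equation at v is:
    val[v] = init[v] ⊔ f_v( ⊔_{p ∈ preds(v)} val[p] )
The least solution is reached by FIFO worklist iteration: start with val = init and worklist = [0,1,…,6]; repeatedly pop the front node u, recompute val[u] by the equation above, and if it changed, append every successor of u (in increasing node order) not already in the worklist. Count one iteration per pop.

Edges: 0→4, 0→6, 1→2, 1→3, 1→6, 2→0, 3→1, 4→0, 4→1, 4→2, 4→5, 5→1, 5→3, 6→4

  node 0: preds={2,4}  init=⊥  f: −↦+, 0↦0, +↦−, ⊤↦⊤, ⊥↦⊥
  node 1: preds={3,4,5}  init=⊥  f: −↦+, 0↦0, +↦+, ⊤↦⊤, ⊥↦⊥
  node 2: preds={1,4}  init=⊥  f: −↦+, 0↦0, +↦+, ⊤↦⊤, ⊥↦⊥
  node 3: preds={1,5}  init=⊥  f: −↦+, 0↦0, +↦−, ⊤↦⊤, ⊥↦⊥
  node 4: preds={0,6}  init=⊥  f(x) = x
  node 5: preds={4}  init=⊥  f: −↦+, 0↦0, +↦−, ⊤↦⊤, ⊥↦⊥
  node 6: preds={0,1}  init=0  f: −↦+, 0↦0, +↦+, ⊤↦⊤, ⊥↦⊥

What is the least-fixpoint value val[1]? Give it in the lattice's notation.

0

Worklist (15 pops):
  #1 pop 0: in=⊥ → ⊥ (no change)
  #2 pop 1: in=⊥ → ⊥ (no change)
  #3 pop 2: in=⊥ → ⊥ (no change)
  #4 pop 3: in=⊥ → ⊥ (no change)
  #5 pop 4: in=0 → 0 (was ⊥); enqueue [0,1,2]
  #6 pop 5: in=0 → 0 (was ⊥); enqueue [3]
  #7 pop 6: in=⊥ → 0 (no change)
  #8 pop 0: in=0 → 0 (was ⊥); enqueue [4,6]
  #9 pop 1: in=0 → 0 (was ⊥); enqueue []
  #10 pop 2: in=0 → 0 (was ⊥); enqueue [0]
  #11 pop 3: in=0 → 0 (was ⊥); enqueue [1]
  #12 pop 4: in=0 → 0 (no change)
  #13 pop 6: in=0 → 0 (no change)
  #14 pop 0: in=0 → 0 (no change)
  #15 pop 1: in=0 → 0 (no change)

Fixpoint:
  val[0] = 0
  val[1] = 0
  val[2] = 0
  val[3] = 0
  val[4] = 0
  val[5] = 0
  val[6] = 0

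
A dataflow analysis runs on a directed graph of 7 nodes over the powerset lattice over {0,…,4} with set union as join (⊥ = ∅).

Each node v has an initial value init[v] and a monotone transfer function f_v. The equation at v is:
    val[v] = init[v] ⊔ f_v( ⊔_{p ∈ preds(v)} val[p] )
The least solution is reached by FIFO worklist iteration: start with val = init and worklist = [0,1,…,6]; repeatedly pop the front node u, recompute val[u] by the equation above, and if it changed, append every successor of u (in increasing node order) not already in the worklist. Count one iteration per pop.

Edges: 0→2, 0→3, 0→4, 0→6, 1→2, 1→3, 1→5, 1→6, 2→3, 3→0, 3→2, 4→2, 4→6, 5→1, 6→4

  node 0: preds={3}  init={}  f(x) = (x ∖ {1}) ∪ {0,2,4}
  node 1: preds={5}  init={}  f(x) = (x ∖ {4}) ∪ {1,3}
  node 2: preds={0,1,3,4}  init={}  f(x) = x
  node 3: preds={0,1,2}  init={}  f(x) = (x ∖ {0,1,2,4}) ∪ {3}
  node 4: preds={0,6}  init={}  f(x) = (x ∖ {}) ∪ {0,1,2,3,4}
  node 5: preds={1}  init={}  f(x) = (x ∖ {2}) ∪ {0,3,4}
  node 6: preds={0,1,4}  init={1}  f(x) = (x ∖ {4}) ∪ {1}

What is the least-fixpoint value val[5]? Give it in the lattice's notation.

Trace (15 dequeues):
  [1] u=0 | in {} | out {0,2,4} | prev {} | push {}
  [2] u=1 | in {} | out {1,3} | prev {} | push {}
  [3] u=2 | in {0,1,2,3,4} | out {0,1,2,3,4} | prev {} | push {}
  [4] u=3 | in {0,1,2,3,4} | out {3} | prev {} | push {0,2}
  [5] u=4 | in {0,1,2,4} | out {0,1,2,3,4} | prev {} | push {}
  [6] u=5 | in {1,3} | out {0,1,3,4} | prev {} | push {1}
  [7] u=6 | in {0,1,2,3,4} | out {0,1,2,3} | prev {1} | push {4}
  [8] u=0 | in {3} | out {0,2,3,4} | prev {0,2,4} | push {3,6}
  [9] u=2 | in {0,1,2,3,4} | out {0,1,2,3,4} | ==
  [10] u=1 | in {0,1,3,4} | out {0,1,3} | prev {1,3} | push {2,5}
  [11] u=4 | in {0,1,2,3,4} | out {0,1,2,3,4} | ==
  [12] u=3 | in {0,1,2,3,4} | out {3} | ==
  [13] u=6 | in {0,1,2,3,4} | out {0,1,2,3} | ==
  [14] u=2 | in {0,1,2,3,4} | out {0,1,2,3,4} | ==
  [15] u=5 | in {0,1,3} | out {0,1,3,4} | ==

Converged values:
  [0] {0,2,3,4}
  [1] {0,1,3}
  [2] {0,1,2,3,4}
  [3] {3}
  [4] {0,1,2,3,4}
  [5] {0,1,3,4}
  [6] {0,1,2,3}

{0,1,3,4}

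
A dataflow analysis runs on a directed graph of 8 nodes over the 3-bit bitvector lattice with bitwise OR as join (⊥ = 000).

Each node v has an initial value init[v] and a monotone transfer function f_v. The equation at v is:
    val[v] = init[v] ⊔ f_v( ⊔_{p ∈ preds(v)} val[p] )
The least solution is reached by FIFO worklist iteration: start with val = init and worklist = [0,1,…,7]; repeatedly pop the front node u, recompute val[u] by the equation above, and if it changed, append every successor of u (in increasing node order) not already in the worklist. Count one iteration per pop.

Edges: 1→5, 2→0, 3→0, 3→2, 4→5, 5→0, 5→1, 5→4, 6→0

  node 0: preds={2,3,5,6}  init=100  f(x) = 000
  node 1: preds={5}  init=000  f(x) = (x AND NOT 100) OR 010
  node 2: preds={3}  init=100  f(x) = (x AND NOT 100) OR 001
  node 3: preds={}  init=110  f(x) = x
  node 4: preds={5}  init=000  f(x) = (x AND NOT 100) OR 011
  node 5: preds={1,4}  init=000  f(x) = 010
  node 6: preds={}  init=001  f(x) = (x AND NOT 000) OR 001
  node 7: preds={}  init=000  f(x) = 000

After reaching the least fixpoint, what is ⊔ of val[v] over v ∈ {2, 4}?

Trace (11 dequeues):
  [1] u=0 | in 111 | out 100 | ==
  [2] u=1 | in 000 | out 010 | prev 000 | push {}
  [3] u=2 | in 110 | out 111 | prev 100 | push {0}
  [4] u=3 | in 000 | out 110 | ==
  [5] u=4 | in 000 | out 011 | prev 000 | push {}
  [6] u=5 | in 011 | out 010 | prev 000 | push {1,4}
  [7] u=6 | in 000 | out 001 | ==
  [8] u=7 | in 000 | out 000 | ==
  [9] u=0 | in 111 | out 100 | ==
  [10] u=1 | in 010 | out 010 | ==
  [11] u=4 | in 010 | out 011 | ==

Converged values:
  [0] 100
  [1] 010
  [2] 111
  [3] 110
  [4] 011
  [5] 010
  [6] 001
  [7] 000

111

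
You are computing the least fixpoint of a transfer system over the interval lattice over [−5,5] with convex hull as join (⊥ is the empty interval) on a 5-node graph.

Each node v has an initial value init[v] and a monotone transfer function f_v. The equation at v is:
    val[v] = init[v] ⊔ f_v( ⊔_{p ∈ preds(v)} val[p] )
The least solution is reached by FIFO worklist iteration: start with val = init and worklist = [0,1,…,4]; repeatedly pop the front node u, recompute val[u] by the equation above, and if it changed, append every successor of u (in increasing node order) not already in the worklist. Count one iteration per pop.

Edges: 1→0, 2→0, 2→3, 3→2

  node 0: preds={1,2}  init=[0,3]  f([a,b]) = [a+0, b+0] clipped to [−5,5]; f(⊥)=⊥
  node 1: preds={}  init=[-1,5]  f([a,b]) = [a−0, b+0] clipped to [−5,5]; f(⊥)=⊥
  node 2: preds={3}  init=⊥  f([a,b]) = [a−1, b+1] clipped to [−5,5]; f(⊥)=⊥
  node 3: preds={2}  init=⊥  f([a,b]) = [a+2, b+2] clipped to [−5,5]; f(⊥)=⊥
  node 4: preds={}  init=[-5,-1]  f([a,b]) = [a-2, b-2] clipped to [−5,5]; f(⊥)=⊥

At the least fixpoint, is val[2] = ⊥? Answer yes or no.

Worklist (5 pops):
  #1 pop 0: in=[-1,5] → [-1,5] (was [0,3]); enqueue []
  #2 pop 1: in=⊥ → [-1,5] (no change)
  #3 pop 2: in=⊥ → ⊥ (no change)
  #4 pop 3: in=⊥ → ⊥ (no change)
  #5 pop 4: in=⊥ → [-5,-1] (no change)

Fixpoint:
  val[0] = [-1,5]
  val[1] = [-1,5]
  val[2] = ⊥
  val[3] = ⊥
  val[4] = [-5,-1]

yes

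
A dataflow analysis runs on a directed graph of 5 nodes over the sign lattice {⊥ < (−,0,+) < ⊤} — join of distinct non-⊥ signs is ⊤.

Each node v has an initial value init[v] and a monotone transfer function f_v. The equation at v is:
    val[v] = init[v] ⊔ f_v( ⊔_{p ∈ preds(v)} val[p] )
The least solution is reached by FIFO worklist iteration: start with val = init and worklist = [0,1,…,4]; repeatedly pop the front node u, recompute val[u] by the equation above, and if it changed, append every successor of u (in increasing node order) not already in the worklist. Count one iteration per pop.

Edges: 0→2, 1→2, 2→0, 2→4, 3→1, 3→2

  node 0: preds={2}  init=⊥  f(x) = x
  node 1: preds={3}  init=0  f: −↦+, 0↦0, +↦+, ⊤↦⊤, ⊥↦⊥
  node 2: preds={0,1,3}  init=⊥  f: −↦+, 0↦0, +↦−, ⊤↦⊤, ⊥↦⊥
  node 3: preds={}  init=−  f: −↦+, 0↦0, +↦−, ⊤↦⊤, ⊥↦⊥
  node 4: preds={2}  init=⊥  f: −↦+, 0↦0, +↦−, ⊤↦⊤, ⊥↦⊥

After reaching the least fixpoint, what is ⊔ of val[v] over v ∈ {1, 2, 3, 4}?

⊤

Trace (7 dequeues):
  [1] u=0 | in ⊥ | out ⊥ | ==
  [2] u=1 | in − | out ⊤ | prev 0 | push {}
  [3] u=2 | in ⊤ | out ⊤ | prev ⊥ | push {0}
  [4] u=3 | in ⊥ | out − | ==
  [5] u=4 | in ⊤ | out ⊤ | prev ⊥ | push {}
  [6] u=0 | in ⊤ | out ⊤ | prev ⊥ | push {2}
  [7] u=2 | in ⊤ | out ⊤ | ==

Converged values:
  [0] ⊤
  [1] ⊤
  [2] ⊤
  [3] −
  [4] ⊤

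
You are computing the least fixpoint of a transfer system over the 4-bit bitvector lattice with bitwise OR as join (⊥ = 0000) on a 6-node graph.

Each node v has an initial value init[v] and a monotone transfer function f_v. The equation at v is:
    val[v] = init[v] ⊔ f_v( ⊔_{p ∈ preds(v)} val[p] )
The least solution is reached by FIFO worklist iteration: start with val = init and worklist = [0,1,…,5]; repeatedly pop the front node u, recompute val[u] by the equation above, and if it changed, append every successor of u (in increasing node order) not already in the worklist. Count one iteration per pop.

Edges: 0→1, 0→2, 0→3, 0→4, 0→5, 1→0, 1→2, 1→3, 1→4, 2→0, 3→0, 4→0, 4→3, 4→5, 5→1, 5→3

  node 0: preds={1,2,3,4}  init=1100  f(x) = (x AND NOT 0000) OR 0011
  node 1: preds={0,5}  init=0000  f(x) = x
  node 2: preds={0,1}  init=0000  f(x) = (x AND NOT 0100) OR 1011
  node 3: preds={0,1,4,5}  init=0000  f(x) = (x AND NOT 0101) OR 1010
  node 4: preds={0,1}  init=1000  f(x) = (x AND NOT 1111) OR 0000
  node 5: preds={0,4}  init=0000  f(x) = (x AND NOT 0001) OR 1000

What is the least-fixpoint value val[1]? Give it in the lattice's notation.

1111

Trace (9 dequeues):
  [1] u=0 | in 1000 | out 1111 | prev 1100 | push {}
  [2] u=1 | in 1111 | out 1111 | prev 0000 | push {0}
  [3] u=2 | in 1111 | out 1011 | prev 0000 | push {}
  [4] u=3 | in 1111 | out 1010 | prev 0000 | push {}
  [5] u=4 | in 1111 | out 1000 | ==
  [6] u=5 | in 1111 | out 1110 | prev 0000 | push {1,3}
  [7] u=0 | in 1111 | out 1111 | ==
  [8] u=1 | in 1111 | out 1111 | ==
  [9] u=3 | in 1111 | out 1010 | ==

Converged values:
  [0] 1111
  [1] 1111
  [2] 1011
  [3] 1010
  [4] 1000
  [5] 1110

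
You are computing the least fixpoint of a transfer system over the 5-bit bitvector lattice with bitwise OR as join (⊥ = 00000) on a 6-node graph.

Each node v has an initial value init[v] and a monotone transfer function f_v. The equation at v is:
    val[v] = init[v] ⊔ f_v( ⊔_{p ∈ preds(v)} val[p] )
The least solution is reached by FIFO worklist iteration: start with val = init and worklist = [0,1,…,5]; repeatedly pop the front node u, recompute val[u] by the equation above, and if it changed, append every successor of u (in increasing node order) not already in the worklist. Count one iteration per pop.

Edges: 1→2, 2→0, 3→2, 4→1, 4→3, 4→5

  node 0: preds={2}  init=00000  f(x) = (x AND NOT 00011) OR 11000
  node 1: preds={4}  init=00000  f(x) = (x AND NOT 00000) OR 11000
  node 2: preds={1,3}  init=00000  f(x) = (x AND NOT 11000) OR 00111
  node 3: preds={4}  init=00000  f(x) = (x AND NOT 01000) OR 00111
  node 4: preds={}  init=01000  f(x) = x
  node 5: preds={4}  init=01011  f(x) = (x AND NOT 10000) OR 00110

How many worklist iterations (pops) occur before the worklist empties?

Worklist (8 pops):
  #1 pop 0: in=00000 → 11000 (was 00000); enqueue []
  #2 pop 1: in=01000 → 11000 (was 00000); enqueue []
  #3 pop 2: in=11000 → 00111 (was 00000); enqueue [0]
  #4 pop 3: in=01000 → 00111 (was 00000); enqueue [2]
  #5 pop 4: in=00000 → 01000 (no change)
  #6 pop 5: in=01000 → 01111 (was 01011); enqueue []
  #7 pop 0: in=00111 → 11100 (was 11000); enqueue []
  #8 pop 2: in=11111 → 00111 (no change)

Fixpoint:
  val[0] = 11100
  val[1] = 11000
  val[2] = 00111
  val[3] = 00111
  val[4] = 01000
  val[5] = 01111

8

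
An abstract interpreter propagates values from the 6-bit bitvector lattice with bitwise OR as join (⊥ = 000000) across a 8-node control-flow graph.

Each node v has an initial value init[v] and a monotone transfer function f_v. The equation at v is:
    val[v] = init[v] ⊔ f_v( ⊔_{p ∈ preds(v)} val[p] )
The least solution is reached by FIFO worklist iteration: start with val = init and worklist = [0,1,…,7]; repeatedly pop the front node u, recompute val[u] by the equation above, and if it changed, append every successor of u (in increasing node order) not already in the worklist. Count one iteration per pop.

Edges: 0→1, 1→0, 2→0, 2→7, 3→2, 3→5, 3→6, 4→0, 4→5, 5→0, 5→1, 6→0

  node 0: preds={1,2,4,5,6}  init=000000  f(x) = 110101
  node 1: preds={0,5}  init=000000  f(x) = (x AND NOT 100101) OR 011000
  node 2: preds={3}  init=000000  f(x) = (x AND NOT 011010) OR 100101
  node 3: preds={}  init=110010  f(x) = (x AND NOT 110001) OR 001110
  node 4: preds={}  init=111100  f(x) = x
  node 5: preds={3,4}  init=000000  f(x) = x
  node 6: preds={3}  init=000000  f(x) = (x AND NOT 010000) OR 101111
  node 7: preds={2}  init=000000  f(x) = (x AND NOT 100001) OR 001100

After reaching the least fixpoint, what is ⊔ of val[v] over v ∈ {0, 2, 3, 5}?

111111

Worklist (12 pops):
  #1 pop 0: in=111100 → 110101 (was 000000); enqueue []
  #2 pop 1: in=110101 → 011000 (was 000000); enqueue [0]
  #3 pop 2: in=110010 → 100101 (was 000000); enqueue []
  #4 pop 3: in=000000 → 111110 (was 110010); enqueue [2]
  #5 pop 4: in=000000 → 111100 (no change)
  #6 pop 5: in=111110 → 111110 (was 000000); enqueue [1]
  #7 pop 6: in=111110 → 101111 (was 000000); enqueue []
  #8 pop 7: in=100101 → 001100 (was 000000); enqueue []
  #9 pop 0: in=111111 → 110101 (no change)
  #10 pop 2: in=111110 → 100101 (no change)
  #11 pop 1: in=111111 → 011010 (was 011000); enqueue [0]
  #12 pop 0: in=111111 → 110101 (no change)

Fixpoint:
  val[0] = 110101
  val[1] = 011010
  val[2] = 100101
  val[3] = 111110
  val[4] = 111100
  val[5] = 111110
  val[6] = 101111
  val[7] = 001100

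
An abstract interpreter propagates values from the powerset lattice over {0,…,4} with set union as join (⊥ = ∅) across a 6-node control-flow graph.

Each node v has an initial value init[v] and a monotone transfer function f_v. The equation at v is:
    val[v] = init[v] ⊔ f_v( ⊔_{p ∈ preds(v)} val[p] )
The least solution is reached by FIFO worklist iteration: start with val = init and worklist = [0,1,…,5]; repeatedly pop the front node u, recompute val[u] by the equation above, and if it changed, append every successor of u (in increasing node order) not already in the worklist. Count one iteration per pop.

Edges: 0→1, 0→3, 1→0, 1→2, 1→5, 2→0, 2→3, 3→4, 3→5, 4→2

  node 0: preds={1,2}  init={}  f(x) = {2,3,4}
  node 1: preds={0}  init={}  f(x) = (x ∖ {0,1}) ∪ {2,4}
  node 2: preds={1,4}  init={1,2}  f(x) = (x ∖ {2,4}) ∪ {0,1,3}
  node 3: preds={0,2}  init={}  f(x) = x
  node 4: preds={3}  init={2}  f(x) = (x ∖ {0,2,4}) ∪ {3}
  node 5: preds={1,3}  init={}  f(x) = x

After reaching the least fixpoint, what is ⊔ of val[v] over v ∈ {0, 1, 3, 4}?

{0,1,2,3,4}

Worklist (8 pops):
  #1 pop 0: in={1,2} → {2,3,4} (was {}); enqueue []
  #2 pop 1: in={2,3,4} → {2,3,4} (was {}); enqueue [0]
  #3 pop 2: in={2,3,4} → {0,1,2,3} (was {1,2}); enqueue []
  #4 pop 3: in={0,1,2,3,4} → {0,1,2,3,4} (was {}); enqueue []
  #5 pop 4: in={0,1,2,3,4} → {1,2,3} (was {2}); enqueue [2]
  #6 pop 5: in={0,1,2,3,4} → {0,1,2,3,4} (was {}); enqueue []
  #7 pop 0: in={0,1,2,3,4} → {2,3,4} (no change)
  #8 pop 2: in={1,2,3,4} → {0,1,2,3} (no change)

Fixpoint:
  val[0] = {2,3,4}
  val[1] = {2,3,4}
  val[2] = {0,1,2,3}
  val[3] = {0,1,2,3,4}
  val[4] = {1,2,3}
  val[5] = {0,1,2,3,4}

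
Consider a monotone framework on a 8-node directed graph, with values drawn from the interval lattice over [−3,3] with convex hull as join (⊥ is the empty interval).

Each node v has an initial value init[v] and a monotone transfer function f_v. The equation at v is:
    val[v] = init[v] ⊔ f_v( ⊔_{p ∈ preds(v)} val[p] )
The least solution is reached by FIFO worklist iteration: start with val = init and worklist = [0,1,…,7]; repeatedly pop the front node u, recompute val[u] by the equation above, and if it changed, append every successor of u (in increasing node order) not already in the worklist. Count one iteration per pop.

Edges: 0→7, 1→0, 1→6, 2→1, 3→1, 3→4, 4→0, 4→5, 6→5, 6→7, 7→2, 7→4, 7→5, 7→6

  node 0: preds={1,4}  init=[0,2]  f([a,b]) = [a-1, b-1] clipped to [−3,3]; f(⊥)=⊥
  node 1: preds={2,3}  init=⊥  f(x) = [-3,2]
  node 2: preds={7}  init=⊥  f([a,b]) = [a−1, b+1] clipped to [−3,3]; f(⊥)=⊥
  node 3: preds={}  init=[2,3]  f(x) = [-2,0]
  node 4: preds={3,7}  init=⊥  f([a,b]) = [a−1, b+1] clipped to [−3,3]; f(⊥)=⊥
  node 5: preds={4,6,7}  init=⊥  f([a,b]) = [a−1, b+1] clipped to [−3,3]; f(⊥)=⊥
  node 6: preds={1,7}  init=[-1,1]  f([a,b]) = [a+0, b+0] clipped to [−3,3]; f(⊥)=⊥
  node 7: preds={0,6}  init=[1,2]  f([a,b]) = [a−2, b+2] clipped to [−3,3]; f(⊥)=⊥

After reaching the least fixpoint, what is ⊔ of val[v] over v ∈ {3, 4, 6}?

[-3,3]

Trace (17 dequeues):
  [1] u=0 | in ⊥ | out [0,2] | ==
  [2] u=1 | in [2,3] | out [-3,2] | prev ⊥ | push {0}
  [3] u=2 | in [1,2] | out [0,3] | prev ⊥ | push {1}
  [4] u=3 | in ⊥ | out [-2,3] | prev [2,3] | push {}
  [5] u=4 | in [-2,3] | out [-3,3] | prev ⊥ | push {}
  [6] u=5 | in [-3,3] | out [-3,3] | prev ⊥ | push {}
  [7] u=6 | in [-3,2] | out [-3,2] | prev [-1,1] | push {5}
  [8] u=7 | in [-3,2] | out [-3,3] | prev [1,2] | push {2,4,6}
  [9] u=0 | in [-3,3] | out [-3,2] | prev [0,2] | push {7}
  [10] u=1 | in [-2,3] | out [-3,2] | ==
  [11] u=5 | in [-3,3] | out [-3,3] | ==
  [12] u=2 | in [-3,3] | out [-3,3] | prev [0,3] | push {1}
  [13] u=4 | in [-3,3] | out [-3,3] | ==
  [14] u=6 | in [-3,3] | out [-3,3] | prev [-3,2] | push {5}
  [15] u=7 | in [-3,3] | out [-3,3] | ==
  [16] u=1 | in [-3,3] | out [-3,2] | ==
  [17] u=5 | in [-3,3] | out [-3,3] | ==

Converged values:
  [0] [-3,2]
  [1] [-3,2]
  [2] [-3,3]
  [3] [-2,3]
  [4] [-3,3]
  [5] [-3,3]
  [6] [-3,3]
  [7] [-3,3]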